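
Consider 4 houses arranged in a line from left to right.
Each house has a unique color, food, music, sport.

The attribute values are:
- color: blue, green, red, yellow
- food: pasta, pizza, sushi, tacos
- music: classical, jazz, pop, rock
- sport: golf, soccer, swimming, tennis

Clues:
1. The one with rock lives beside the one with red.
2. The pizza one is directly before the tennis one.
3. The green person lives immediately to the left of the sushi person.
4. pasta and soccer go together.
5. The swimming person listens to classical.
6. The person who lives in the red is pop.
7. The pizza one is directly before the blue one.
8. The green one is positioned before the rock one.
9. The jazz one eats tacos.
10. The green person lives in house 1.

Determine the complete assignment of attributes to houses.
Solution:

House | Color | Food | Music | Sport
------------------------------------
  1   | green | pizza | classical | swimming
  2   | blue | sushi | rock | tennis
  3   | red | pasta | pop | soccer
  4   | yellow | tacos | jazz | golf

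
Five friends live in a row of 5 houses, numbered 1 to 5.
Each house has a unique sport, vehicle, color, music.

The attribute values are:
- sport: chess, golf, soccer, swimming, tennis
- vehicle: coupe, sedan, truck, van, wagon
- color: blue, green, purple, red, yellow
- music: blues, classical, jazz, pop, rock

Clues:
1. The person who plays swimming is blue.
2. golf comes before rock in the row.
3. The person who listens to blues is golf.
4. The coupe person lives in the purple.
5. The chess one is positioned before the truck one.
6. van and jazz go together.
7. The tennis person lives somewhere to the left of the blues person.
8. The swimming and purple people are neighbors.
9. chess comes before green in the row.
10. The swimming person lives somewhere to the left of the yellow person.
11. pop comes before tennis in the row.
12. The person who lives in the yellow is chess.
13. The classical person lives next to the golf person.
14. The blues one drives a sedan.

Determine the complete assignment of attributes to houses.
Solution:

House | Sport | Vehicle | Color | Music
---------------------------------------
  1   | swimming | wagon | blue | pop
  2   | tennis | coupe | purple | classical
  3   | golf | sedan | red | blues
  4   | chess | van | yellow | jazz
  5   | soccer | truck | green | rock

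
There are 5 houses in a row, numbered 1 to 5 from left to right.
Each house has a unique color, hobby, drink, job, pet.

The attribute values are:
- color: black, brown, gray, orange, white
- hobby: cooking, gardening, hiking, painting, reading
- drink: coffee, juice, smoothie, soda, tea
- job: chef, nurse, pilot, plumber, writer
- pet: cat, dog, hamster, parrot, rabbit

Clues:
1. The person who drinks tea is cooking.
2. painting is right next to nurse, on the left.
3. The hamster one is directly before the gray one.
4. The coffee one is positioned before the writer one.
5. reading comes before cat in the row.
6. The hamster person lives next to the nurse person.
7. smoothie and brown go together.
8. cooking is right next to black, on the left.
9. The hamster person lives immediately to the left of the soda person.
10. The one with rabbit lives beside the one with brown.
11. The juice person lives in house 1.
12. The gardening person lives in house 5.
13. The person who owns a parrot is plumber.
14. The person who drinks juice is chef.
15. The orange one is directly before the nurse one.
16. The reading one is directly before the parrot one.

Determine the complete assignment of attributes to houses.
Solution:

House | Color | Hobby | Drink | Job | Pet
-----------------------------------------
  1   | orange | painting | juice | chef | hamster
  2   | gray | reading | soda | nurse | dog
  3   | white | cooking | tea | plumber | parrot
  4   | black | hiking | coffee | pilot | rabbit
  5   | brown | gardening | smoothie | writer | cat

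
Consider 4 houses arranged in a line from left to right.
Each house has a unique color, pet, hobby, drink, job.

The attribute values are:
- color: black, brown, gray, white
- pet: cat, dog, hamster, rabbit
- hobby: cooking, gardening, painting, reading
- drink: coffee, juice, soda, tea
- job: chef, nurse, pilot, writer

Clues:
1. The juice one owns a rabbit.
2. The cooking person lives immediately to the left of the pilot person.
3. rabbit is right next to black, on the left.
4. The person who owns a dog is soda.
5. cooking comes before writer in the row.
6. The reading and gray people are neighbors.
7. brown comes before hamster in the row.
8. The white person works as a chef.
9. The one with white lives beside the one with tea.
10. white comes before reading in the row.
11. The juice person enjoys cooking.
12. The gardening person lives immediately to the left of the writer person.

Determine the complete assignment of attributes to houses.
Solution:

House | Color | Pet | Hobby | Drink | Job
-----------------------------------------
  1   | white | rabbit | cooking | juice | chef
  2   | black | cat | gardening | tea | pilot
  3   | brown | dog | reading | soda | writer
  4   | gray | hamster | painting | coffee | nurse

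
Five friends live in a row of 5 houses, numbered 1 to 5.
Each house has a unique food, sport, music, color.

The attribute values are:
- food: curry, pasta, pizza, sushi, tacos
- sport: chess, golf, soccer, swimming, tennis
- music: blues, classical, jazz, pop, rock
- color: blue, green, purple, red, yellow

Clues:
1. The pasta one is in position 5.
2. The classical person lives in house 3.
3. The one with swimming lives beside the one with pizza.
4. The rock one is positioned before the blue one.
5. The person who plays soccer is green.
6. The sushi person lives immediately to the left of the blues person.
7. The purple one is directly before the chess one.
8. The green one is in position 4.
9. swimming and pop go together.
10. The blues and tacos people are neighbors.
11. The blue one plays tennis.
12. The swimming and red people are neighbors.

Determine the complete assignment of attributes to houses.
Solution:

House | Food | Sport | Music | Color
------------------------------------
  1   | sushi | swimming | pop | purple
  2   | pizza | chess | blues | red
  3   | tacos | golf | classical | yellow
  4   | curry | soccer | rock | green
  5   | pasta | tennis | jazz | blue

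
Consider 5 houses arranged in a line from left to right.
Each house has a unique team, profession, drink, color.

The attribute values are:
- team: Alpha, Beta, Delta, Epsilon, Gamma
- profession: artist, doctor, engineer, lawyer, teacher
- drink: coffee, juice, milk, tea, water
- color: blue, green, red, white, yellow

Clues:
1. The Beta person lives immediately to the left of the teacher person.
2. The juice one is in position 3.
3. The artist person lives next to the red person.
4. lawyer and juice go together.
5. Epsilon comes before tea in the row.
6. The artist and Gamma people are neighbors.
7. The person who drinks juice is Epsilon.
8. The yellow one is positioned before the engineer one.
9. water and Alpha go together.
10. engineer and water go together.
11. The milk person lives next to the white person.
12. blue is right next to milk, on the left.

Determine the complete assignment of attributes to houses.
Solution:

House | Team | Profession | Drink | Color
-----------------------------------------
  1   | Beta | artist | coffee | blue
  2   | Gamma | teacher | milk | red
  3   | Epsilon | lawyer | juice | white
  4   | Delta | doctor | tea | yellow
  5   | Alpha | engineer | water | green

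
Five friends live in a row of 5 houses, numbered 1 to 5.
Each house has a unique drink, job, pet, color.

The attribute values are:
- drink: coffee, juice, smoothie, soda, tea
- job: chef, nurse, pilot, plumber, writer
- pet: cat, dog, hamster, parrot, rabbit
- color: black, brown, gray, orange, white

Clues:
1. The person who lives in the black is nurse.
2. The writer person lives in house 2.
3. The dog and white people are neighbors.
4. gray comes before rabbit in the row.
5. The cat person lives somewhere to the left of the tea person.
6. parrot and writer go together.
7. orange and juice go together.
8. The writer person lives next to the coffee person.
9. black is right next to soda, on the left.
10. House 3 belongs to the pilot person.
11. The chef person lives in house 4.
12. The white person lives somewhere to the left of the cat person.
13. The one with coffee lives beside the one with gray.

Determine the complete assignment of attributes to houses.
Solution:

House | Drink | Job | Pet | Color
---------------------------------
  1   | smoothie | nurse | dog | black
  2   | soda | writer | parrot | white
  3   | coffee | pilot | cat | brown
  4   | tea | chef | hamster | gray
  5   | juice | plumber | rabbit | orange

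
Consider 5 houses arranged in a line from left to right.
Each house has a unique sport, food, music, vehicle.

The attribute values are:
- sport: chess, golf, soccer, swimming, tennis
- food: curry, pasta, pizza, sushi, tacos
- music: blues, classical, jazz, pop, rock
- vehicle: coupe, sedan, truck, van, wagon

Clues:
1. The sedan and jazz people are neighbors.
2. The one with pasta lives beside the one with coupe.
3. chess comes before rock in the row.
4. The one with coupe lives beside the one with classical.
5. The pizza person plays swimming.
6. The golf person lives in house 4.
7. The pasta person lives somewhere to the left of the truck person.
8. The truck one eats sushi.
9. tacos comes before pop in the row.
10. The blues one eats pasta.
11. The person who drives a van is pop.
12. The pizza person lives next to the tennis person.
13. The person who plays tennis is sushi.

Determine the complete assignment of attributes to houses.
Solution:

House | Sport | Food | Music | Vehicle
--------------------------------------
  1   | chess | pasta | blues | sedan
  2   | swimming | pizza | jazz | coupe
  3   | tennis | sushi | classical | truck
  4   | golf | tacos | rock | wagon
  5   | soccer | curry | pop | van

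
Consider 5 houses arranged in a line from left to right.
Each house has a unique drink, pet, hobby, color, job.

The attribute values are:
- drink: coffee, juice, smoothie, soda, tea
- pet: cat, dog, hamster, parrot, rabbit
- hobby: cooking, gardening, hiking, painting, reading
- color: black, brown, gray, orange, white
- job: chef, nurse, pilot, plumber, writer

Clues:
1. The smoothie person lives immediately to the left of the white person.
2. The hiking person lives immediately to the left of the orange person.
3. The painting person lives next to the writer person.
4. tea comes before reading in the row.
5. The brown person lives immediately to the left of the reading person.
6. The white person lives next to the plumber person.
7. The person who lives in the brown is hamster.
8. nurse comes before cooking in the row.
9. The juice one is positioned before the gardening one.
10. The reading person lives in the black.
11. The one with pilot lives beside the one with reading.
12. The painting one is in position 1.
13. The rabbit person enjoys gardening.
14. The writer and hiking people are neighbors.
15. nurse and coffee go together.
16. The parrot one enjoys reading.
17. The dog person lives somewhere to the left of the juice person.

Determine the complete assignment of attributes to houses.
Solution:

House | Drink | Pet | Hobby | Color | Job
-----------------------------------------
  1   | tea | hamster | painting | brown | pilot
  2   | smoothie | parrot | reading | black | writer
  3   | coffee | dog | hiking | white | nurse
  4   | juice | cat | cooking | orange | plumber
  5   | soda | rabbit | gardening | gray | chef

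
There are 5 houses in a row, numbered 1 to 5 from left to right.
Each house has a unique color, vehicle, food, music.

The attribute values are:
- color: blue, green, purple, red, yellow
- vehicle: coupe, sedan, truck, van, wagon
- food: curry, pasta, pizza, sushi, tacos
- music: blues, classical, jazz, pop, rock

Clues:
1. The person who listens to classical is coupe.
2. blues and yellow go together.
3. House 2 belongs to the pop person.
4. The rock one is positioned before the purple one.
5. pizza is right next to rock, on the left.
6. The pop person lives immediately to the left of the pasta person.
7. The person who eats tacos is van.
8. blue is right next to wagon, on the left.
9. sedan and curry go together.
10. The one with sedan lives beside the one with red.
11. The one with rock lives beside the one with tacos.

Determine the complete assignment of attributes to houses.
Solution:

House | Color | Vehicle | Food | Music
--------------------------------------
  1   | blue | sedan | curry | jazz
  2   | red | wagon | pizza | pop
  3   | green | truck | pasta | rock
  4   | yellow | van | tacos | blues
  5   | purple | coupe | sushi | classical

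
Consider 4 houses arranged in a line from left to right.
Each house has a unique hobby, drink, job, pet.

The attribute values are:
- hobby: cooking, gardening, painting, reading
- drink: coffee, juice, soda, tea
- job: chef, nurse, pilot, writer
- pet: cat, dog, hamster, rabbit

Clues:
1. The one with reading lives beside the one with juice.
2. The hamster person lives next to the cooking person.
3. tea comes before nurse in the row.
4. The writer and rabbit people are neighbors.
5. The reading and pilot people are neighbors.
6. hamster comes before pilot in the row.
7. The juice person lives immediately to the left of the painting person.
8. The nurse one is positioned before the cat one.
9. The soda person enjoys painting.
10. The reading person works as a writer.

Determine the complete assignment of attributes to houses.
Solution:

House | Hobby | Drink | Job | Pet
---------------------------------
  1   | reading | tea | writer | hamster
  2   | cooking | juice | pilot | rabbit
  3   | painting | soda | nurse | dog
  4   | gardening | coffee | chef | cat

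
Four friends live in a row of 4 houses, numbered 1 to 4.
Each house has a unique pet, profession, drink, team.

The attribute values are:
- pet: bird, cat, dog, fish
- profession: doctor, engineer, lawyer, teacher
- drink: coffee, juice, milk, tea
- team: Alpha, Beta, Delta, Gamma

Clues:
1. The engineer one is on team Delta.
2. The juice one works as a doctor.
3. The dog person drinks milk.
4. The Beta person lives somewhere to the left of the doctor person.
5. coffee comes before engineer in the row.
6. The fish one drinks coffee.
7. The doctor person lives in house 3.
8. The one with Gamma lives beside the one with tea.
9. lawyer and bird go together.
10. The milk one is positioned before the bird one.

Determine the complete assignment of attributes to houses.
Solution:

House | Pet | Profession | Drink | Team
---------------------------------------
  1   | fish | teacher | coffee | Beta
  2   | dog | engineer | milk | Delta
  3   | cat | doctor | juice | Gamma
  4   | bird | lawyer | tea | Alpha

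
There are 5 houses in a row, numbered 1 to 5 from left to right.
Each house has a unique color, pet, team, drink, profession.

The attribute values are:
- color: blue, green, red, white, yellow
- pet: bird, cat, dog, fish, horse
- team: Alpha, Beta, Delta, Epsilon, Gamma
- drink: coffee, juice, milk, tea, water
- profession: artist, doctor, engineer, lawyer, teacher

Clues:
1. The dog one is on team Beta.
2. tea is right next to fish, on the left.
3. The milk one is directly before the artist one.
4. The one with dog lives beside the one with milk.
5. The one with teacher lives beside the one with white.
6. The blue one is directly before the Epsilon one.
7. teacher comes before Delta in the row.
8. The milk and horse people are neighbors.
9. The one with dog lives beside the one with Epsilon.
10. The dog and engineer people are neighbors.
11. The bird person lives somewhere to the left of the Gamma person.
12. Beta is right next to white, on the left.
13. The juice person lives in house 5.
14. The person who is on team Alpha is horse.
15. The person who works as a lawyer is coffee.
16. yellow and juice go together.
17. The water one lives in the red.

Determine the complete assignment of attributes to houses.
Solution:

House | Color | Pet | Team | Drink | Profession
-----------------------------------------------
  1   | blue | dog | Beta | tea | teacher
  2   | white | fish | Epsilon | milk | engineer
  3   | red | horse | Alpha | water | artist
  4   | green | bird | Delta | coffee | lawyer
  5   | yellow | cat | Gamma | juice | doctor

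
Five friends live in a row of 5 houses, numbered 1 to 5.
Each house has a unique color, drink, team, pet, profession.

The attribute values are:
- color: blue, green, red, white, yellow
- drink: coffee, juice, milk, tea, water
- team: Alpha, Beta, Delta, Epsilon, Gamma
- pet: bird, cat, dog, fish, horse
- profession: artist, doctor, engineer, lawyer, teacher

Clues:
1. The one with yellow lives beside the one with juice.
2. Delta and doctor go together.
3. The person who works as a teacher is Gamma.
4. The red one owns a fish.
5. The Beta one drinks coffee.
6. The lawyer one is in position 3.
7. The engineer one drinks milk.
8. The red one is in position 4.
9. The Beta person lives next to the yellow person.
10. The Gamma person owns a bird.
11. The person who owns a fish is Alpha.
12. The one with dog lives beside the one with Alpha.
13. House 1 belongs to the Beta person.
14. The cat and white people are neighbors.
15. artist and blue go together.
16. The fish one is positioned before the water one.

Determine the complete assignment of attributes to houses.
Solution:

House | Color | Drink | Team | Pet | Profession
-----------------------------------------------
  1   | blue | coffee | Beta | horse | artist
  2   | yellow | tea | Delta | cat | doctor
  3   | white | juice | Epsilon | dog | lawyer
  4   | red | milk | Alpha | fish | engineer
  5   | green | water | Gamma | bird | teacher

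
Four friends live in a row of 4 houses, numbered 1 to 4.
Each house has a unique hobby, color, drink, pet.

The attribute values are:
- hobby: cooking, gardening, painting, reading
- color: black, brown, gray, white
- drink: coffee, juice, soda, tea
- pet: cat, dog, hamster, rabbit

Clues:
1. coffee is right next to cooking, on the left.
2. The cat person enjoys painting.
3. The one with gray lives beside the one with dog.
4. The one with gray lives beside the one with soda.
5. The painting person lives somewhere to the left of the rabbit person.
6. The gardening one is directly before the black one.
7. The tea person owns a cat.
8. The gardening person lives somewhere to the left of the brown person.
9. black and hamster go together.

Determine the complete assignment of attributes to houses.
Solution:

House | Hobby | Color | Drink | Pet
-----------------------------------
  1   | painting | gray | tea | cat
  2   | gardening | white | soda | dog
  3   | reading | black | coffee | hamster
  4   | cooking | brown | juice | rabbit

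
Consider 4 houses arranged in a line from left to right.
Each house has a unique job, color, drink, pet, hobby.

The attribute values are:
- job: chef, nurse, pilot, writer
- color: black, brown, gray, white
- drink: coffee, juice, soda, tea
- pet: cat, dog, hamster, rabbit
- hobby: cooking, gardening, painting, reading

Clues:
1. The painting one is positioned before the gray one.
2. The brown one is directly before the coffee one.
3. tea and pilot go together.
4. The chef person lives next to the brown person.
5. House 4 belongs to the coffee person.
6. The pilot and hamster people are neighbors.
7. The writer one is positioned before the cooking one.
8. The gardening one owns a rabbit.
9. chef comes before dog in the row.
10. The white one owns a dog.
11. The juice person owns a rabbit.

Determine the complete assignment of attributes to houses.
Solution:

House | Job | Color | Drink | Pet | Hobby
-----------------------------------------
  1   | pilot | black | tea | cat | painting
  2   | chef | gray | soda | hamster | reading
  3   | writer | brown | juice | rabbit | gardening
  4   | nurse | white | coffee | dog | cooking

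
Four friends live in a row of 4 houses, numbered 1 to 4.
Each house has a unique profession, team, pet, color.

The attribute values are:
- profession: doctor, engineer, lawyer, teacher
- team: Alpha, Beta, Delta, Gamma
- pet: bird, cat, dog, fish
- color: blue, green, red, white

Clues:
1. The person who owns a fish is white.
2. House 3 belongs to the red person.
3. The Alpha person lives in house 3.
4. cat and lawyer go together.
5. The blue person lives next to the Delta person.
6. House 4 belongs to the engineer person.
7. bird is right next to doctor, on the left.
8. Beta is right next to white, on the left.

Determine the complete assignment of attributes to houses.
Solution:

House | Profession | Team | Pet | Color
---------------------------------------
  1   | teacher | Beta | bird | blue
  2   | doctor | Delta | fish | white
  3   | lawyer | Alpha | cat | red
  4   | engineer | Gamma | dog | green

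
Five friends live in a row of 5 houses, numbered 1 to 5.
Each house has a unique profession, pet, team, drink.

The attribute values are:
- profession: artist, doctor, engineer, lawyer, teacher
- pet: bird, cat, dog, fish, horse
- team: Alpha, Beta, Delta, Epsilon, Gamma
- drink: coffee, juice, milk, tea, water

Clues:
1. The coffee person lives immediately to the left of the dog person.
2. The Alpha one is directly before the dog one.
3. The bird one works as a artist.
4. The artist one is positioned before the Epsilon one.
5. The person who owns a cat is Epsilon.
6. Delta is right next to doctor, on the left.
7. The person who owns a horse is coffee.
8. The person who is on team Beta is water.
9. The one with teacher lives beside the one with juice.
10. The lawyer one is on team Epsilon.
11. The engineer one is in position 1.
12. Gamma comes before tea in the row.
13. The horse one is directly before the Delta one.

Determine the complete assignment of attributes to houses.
Solution:

House | Profession | Pet | Team | Drink
---------------------------------------
  1   | engineer | horse | Alpha | coffee
  2   | teacher | dog | Delta | milk
  3   | doctor | fish | Gamma | juice
  4   | artist | bird | Beta | water
  5   | lawyer | cat | Epsilon | tea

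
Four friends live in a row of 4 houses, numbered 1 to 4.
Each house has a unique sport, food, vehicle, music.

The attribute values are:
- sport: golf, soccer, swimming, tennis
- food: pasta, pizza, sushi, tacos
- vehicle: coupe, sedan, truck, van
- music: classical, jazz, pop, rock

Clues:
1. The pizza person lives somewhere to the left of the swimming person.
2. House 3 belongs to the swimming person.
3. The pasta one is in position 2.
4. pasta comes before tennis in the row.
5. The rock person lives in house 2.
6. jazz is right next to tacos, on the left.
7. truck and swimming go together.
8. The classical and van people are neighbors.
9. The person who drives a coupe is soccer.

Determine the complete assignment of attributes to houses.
Solution:

House | Sport | Food | Vehicle | Music
--------------------------------------
  1   | soccer | pizza | coupe | classical
  2   | golf | pasta | van | rock
  3   | swimming | sushi | truck | jazz
  4   | tennis | tacos | sedan | pop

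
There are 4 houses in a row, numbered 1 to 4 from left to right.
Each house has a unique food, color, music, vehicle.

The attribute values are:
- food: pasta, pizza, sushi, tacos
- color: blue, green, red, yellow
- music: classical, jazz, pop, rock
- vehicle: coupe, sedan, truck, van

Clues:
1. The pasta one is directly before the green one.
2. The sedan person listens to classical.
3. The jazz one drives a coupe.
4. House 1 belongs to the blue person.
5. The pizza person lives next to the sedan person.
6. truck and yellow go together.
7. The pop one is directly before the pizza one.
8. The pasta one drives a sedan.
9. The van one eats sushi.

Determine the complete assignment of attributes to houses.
Solution:

House | Food | Color | Music | Vehicle
--------------------------------------
  1   | sushi | blue | pop | van
  2   | pizza | yellow | rock | truck
  3   | pasta | red | classical | sedan
  4   | tacos | green | jazz | coupe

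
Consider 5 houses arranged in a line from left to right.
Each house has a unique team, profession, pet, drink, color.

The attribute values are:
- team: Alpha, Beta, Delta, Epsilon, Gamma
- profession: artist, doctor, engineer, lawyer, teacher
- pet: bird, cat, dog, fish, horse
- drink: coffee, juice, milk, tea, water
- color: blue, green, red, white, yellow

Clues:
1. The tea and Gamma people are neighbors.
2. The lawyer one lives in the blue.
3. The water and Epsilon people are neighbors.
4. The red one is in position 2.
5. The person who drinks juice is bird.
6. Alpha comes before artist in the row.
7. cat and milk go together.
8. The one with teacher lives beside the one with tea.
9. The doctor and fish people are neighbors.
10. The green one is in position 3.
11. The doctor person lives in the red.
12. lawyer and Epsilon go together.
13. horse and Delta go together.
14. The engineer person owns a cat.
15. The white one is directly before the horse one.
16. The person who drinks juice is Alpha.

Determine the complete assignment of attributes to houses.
Solution:

House | Team | Profession | Pet | Drink | Color
-----------------------------------------------
  1   | Alpha | teacher | bird | juice | white
  2   | Delta | doctor | horse | tea | red
  3   | Gamma | artist | fish | water | green
  4   | Epsilon | lawyer | dog | coffee | blue
  5   | Beta | engineer | cat | milk | yellow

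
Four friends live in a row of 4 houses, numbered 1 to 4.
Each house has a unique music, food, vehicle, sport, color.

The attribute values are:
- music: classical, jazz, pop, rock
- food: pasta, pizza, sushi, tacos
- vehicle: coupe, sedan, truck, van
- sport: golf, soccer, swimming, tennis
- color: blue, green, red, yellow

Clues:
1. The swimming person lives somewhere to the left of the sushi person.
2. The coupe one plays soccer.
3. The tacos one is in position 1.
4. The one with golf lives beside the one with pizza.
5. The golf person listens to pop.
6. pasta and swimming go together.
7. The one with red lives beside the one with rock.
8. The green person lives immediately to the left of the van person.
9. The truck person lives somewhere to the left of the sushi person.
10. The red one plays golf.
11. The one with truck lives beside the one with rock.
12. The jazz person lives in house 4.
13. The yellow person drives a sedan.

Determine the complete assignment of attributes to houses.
Solution:

House | Music | Food | Vehicle | Sport | Color
----------------------------------------------
  1   | pop | tacos | truck | golf | red
  2   | rock | pizza | coupe | soccer | green
  3   | classical | pasta | van | swimming | blue
  4   | jazz | sushi | sedan | tennis | yellow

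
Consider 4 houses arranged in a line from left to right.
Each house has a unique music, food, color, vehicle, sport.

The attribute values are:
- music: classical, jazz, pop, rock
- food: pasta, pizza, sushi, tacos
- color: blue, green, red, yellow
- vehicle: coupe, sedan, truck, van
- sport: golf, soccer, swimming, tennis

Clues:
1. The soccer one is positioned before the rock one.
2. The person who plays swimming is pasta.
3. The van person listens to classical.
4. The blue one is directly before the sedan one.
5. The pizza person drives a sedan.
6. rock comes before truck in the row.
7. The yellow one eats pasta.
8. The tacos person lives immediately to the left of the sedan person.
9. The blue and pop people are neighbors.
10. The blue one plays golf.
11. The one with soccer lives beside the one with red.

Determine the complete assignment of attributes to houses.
Solution:

House | Music | Food | Color | Vehicle | Sport
----------------------------------------------
  1   | classical | tacos | blue | van | golf
  2   | pop | pizza | green | sedan | soccer
  3   | rock | sushi | red | coupe | tennis
  4   | jazz | pasta | yellow | truck | swimming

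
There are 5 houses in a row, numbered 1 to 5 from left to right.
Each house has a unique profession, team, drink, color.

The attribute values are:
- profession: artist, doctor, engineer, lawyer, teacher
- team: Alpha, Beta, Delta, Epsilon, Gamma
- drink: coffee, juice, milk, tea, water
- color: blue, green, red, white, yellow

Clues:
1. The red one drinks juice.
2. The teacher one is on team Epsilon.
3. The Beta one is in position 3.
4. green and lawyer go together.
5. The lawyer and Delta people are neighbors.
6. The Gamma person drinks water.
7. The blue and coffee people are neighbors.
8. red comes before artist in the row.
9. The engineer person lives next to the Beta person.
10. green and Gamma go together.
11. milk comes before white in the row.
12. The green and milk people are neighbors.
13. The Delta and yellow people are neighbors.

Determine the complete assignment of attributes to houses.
Solution:

House | Profession | Team | Drink | Color
-----------------------------------------
  1   | lawyer | Gamma | water | green
  2   | engineer | Delta | milk | blue
  3   | doctor | Beta | coffee | yellow
  4   | teacher | Epsilon | juice | red
  5   | artist | Alpha | tea | white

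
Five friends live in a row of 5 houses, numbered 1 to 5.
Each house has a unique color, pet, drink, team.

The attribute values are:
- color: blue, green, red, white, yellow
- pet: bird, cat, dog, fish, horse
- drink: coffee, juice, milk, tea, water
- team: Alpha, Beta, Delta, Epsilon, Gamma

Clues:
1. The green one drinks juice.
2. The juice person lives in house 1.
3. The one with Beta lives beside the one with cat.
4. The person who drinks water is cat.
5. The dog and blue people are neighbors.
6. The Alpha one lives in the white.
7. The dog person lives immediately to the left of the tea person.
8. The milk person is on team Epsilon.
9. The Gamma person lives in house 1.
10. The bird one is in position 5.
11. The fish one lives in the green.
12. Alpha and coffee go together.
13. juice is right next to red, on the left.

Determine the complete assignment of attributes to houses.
Solution:

House | Color | Pet | Drink | Team
----------------------------------
  1   | green | fish | juice | Gamma
  2   | red | dog | milk | Epsilon
  3   | blue | horse | tea | Beta
  4   | yellow | cat | water | Delta
  5   | white | bird | coffee | Alpha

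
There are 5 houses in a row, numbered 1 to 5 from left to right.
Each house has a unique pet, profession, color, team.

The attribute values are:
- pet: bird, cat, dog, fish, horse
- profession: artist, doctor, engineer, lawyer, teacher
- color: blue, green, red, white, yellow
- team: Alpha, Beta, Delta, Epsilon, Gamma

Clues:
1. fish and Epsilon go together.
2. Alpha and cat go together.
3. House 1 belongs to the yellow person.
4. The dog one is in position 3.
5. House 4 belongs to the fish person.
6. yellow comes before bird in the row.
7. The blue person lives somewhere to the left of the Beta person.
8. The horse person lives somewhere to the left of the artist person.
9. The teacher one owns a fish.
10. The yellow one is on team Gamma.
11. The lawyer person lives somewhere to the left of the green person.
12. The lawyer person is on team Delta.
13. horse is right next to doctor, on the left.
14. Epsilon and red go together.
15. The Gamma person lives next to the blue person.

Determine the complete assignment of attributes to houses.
Solution:

House | Pet | Profession | Color | Team
---------------------------------------
  1   | horse | engineer | yellow | Gamma
  2   | cat | doctor | blue | Alpha
  3   | dog | lawyer | white | Delta
  4   | fish | teacher | red | Epsilon
  5   | bird | artist | green | Beta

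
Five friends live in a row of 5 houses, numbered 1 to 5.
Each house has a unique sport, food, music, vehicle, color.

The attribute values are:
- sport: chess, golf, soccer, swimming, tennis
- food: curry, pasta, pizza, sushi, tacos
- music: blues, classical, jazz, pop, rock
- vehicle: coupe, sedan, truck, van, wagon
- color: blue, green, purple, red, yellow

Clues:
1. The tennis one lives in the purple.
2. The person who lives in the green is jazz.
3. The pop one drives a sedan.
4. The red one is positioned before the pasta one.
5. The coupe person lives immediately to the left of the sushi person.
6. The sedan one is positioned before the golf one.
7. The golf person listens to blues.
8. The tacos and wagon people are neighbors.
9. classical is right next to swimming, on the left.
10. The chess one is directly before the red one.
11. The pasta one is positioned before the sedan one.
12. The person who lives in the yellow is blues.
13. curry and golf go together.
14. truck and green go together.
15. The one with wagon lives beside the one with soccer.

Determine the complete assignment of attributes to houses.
Solution:

House | Sport | Food | Music | Vehicle | Color
----------------------------------------------
  1   | chess | tacos | classical | coupe | blue
  2   | swimming | sushi | rock | wagon | red
  3   | soccer | pasta | jazz | truck | green
  4   | tennis | pizza | pop | sedan | purple
  5   | golf | curry | blues | van | yellow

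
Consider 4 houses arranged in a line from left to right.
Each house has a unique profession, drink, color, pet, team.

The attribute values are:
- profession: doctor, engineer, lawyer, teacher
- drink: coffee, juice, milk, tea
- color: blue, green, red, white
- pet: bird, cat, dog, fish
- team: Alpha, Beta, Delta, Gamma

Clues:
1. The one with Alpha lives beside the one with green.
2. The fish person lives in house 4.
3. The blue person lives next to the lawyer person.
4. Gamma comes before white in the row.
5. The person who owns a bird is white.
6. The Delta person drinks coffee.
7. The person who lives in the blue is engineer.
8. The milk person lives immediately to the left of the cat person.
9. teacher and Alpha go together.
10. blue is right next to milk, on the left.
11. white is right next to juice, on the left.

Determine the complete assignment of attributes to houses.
Solution:

House | Profession | Drink | Color | Pet | Team
-----------------------------------------------
  1   | engineer | tea | blue | dog | Gamma
  2   | lawyer | milk | white | bird | Beta
  3   | teacher | juice | red | cat | Alpha
  4   | doctor | coffee | green | fish | Delta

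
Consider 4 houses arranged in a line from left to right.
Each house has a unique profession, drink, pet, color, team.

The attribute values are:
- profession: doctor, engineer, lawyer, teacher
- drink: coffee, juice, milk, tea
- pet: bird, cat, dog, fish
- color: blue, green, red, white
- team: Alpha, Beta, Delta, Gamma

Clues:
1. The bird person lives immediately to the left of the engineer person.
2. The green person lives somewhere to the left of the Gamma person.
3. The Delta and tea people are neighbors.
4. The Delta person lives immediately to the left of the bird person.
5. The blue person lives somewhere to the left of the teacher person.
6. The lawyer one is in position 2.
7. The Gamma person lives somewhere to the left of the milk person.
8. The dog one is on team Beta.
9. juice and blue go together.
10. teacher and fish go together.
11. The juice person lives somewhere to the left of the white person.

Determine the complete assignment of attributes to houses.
Solution:

House | Profession | Drink | Pet | Color | Team
-----------------------------------------------
  1   | doctor | coffee | cat | green | Delta
  2   | lawyer | tea | bird | red | Gamma
  3   | engineer | juice | dog | blue | Beta
  4   | teacher | milk | fish | white | Alpha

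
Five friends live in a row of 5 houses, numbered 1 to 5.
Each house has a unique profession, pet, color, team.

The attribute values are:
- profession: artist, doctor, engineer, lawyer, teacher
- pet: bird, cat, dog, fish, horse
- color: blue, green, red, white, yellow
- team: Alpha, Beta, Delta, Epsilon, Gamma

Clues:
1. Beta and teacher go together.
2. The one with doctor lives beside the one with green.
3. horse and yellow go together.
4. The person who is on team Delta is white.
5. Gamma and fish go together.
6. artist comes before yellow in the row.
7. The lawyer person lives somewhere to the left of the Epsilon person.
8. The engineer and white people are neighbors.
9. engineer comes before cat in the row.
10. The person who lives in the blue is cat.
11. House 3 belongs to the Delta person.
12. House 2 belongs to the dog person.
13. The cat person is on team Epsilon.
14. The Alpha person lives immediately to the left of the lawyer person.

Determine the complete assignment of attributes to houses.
Solution:

House | Profession | Pet | Color | Team
---------------------------------------
  1   | doctor | fish | red | Gamma
  2   | engineer | dog | green | Alpha
  3   | lawyer | bird | white | Delta
  4   | artist | cat | blue | Epsilon
  5   | teacher | horse | yellow | Beta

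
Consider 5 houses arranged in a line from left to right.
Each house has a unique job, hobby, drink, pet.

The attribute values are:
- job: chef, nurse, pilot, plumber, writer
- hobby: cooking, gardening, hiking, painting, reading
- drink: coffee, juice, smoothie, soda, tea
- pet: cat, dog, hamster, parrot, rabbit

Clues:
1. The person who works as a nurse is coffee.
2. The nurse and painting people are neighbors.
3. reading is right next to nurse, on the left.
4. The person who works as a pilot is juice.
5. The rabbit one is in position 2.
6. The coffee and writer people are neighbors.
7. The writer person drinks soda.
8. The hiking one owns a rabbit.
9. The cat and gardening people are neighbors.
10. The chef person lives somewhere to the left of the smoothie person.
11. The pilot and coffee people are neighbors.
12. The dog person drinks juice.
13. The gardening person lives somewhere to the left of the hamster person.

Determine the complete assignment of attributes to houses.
Solution:

House | Job | Hobby | Drink | Pet
---------------------------------
  1   | pilot | reading | juice | dog
  2   | nurse | hiking | coffee | rabbit
  3   | writer | painting | soda | cat
  4   | chef | gardening | tea | parrot
  5   | plumber | cooking | smoothie | hamster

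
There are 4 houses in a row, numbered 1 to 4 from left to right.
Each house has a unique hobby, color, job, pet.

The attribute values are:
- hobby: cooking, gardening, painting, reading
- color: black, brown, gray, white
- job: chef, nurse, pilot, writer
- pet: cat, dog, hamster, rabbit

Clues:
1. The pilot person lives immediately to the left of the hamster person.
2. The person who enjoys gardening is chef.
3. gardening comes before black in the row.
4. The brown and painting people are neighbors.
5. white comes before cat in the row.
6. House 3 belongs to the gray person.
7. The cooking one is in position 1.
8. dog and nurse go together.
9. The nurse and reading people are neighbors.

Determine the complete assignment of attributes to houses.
Solution:

House | Hobby | Color | Job | Pet
---------------------------------
  1   | cooking | white | pilot | rabbit
  2   | gardening | brown | chef | hamster
  3   | painting | gray | nurse | dog
  4   | reading | black | writer | cat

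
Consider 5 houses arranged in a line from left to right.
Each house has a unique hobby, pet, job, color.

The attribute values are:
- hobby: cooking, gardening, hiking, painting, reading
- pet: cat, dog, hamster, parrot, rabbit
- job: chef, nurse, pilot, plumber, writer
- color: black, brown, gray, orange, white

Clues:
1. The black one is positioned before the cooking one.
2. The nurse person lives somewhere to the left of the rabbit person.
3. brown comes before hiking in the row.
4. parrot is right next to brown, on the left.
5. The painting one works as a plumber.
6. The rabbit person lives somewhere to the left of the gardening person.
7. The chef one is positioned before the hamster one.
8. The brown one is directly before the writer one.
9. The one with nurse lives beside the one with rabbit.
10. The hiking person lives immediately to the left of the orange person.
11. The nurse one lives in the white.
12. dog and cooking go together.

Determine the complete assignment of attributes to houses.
Solution:

House | Hobby | Pet | Job | Color
---------------------------------
  1   | reading | parrot | nurse | white
  2   | painting | rabbit | plumber | brown
  3   | hiking | cat | writer | black
  4   | cooking | dog | chef | orange
  5   | gardening | hamster | pilot | gray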